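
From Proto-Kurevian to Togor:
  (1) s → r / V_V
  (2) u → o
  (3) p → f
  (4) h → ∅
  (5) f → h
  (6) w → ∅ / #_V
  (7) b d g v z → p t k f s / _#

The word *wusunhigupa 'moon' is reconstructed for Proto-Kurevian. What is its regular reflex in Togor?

oronigoha

Togor: *wusunhigupa > wurunhigupa > woronhigopa > woronhigofa > woronigofa > woronigoha > oronigoha  (by rhotacism, vowel merger, unconditioned shift, h-loss, unconditioned shift, glide loss)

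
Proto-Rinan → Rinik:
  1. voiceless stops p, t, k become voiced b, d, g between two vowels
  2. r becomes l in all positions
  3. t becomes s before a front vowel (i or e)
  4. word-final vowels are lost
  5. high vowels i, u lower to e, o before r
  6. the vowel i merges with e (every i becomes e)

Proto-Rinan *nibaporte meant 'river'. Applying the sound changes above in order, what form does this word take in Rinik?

Rinik: *nibaporte > nibaborte > nibabolte > nibabolse > nibabols > nebabols  (by intervocalic voicing, unconditioned shift, palatalisation, apocope, vowel merger)

nebabols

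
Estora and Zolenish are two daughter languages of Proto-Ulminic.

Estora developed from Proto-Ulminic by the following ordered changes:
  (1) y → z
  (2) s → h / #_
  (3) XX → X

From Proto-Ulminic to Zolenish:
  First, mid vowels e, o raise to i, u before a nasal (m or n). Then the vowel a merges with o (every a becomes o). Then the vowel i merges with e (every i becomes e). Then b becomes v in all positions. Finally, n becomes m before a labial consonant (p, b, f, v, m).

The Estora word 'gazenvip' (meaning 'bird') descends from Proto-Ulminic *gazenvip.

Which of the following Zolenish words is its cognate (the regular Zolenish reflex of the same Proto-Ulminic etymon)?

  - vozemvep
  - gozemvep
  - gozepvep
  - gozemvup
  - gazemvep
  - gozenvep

Zolenish: *gazenvip
  gazenvip → gazinvip   [pre-nasal raising]
  gazinvip → gozinvip   [vowel merger]
  gozinvip → gozenvep   [vowel merger]
  gozenvep (rule 4 does not apply)
  gozenvep → gozemvep   [nasal place assimilation]
  giving Zolenish gozemvep.

gozemvep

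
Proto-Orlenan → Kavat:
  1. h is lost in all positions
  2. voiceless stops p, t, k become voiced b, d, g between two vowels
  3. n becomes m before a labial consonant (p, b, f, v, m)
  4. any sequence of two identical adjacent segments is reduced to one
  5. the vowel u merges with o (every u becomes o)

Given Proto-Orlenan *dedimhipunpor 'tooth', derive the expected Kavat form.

dedimibompor

Kavat: *dedimhipunpor
  dedimhipunpor → dedimipunpor   [h-loss]
  dedimipunpor → dedimibunpor   [intervocalic voicing]
  dedimibunpor → dedimibumpor   [nasal place assimilation]
  dedimibumpor (rule 4 does not apply)
  dedimibumpor → dedimibompor   [vowel merger]
  giving Kavat dedimibompor.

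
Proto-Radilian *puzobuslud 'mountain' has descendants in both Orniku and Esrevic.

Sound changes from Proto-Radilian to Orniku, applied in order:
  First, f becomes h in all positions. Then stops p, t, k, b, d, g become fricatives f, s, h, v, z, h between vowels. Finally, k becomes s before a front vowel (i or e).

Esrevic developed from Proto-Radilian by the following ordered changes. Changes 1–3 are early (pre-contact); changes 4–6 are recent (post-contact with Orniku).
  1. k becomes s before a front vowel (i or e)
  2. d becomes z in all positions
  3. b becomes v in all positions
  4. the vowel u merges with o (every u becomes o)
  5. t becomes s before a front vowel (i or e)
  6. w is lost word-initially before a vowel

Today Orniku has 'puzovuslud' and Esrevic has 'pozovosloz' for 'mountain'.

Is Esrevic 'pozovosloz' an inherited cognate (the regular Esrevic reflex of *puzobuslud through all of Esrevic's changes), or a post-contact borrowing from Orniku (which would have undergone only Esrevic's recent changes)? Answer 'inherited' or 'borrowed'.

If inherited, *puzobuslud would pass through all of Esrevic's changes:
Esrevic: *puzobuslud > puzobusluz > puzovusluz > pozovosloz  (by unconditioned shift, unconditioned shift, vowel merger)
If borrowed from Orniku 'puzovuslud' after the early changes, it would undergo only the recent ones:
  rule 4 (vowel merger): puzovuslud → pozovoslod
  rule 5 (palatalisation): no change (pozovoslod)
  rule 6 (glide loss): no change (pozovoslod)
  ⇒ as a loan: pozovoslod
Esrevic 'pozovosloz' matches the inherited outcome exactly, so it is an inherited cognate, not a loan.

inherited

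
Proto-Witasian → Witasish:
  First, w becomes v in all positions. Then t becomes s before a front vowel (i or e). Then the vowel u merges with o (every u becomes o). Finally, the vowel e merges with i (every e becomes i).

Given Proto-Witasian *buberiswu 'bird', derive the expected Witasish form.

Witasish: *buberiswu
  buberiswu → buberisvu   [unconditioned shift]
  buberisvu (rule 2 does not apply)
  buberisvu → boberisvo   [vowel merger]
  boberisvo → bobirisvo   [vowel merger]
  giving Witasish bobirisvo.

bobirisvo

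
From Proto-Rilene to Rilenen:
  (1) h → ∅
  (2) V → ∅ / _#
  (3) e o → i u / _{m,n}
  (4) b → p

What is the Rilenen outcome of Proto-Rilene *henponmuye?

Rilenen: *henponmuye
  henponmuye → enponmuye   [h-loss]
  enponmuye → enponmuy   [apocope]
  enponmuy → inpunmuy   [pre-nasal raising]
  inpunmuy (rule 4 does not apply)
  giving Rilenen inpunmuy.

inpunmuy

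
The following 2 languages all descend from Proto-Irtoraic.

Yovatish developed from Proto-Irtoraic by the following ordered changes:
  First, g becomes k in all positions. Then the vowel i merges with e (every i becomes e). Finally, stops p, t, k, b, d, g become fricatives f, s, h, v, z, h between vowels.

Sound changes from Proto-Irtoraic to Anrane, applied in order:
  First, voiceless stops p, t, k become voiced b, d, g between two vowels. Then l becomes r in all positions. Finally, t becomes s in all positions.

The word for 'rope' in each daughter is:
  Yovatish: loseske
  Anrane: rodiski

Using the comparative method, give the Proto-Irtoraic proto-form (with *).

Position 7: Yovatish has e, Anrane has i. Anrane preserves i here (none of its changes turn any other segment into i), so the proto-segment is *i.
Position 3: Yovatish has s, Anrane has d. Taking the neighbouring segments as reconstructed: Yovatish s could go back to *t or *s; Anrane d could go back to *t or *d — the one source consistent with every daughter is *t.
Position 4: Yovatish has e, Anrane has i. Anrane preserves i here (none of its changes turn any other segment into i), so the proto-segment is *i.
This points to *lotiski. Verify forward in each daughter:
Yovatish: *lotiski
  lotiski (rule 1 does not apply)
  lotiski → loteske   [vowel merger]
  loteske → loseske   [intervocalic lenition]
  giving Yovatish loseske.
Anrane: *lotiski
  lotiski → lodiski   [intervocalic voicing]
  lodiski → rodiski   [unconditioned shift]
  rodiski (rule 3 does not apply)
  giving Anrane rodiski.
*lotiski is the unique common source.

*lotiski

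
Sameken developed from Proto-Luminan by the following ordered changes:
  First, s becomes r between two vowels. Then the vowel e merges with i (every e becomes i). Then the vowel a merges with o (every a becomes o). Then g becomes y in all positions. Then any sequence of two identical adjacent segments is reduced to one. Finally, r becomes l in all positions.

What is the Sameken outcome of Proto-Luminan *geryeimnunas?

Sameken: start from *geryeimnunas.
  rule 1: no change — geryeimnunas
  rule 2 (vowel merger): geryeimnunas → giryiimnunas
  rule 3 (vowel merger): giryiimnunas → giryiimnunos
  rule 4 (unconditioned shift): giryiimnunos → yiryiimnunos
  rule 5 (degemination): yiryiimnunos → yiryimnunos
  rule 6 (unconditioned shift): yiryimnunos → yilyimnunos
  ⇒ Sameken yilyimnunos

yilyimnunos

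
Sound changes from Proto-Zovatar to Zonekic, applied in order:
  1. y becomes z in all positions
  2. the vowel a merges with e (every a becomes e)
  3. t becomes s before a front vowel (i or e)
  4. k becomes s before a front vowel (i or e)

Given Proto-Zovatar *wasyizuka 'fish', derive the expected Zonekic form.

weszizuse

Zonekic: *wasyizuka > waszizuka > weszizuke > weszizuse  (by unconditioned shift, vowel merger, palatalisation)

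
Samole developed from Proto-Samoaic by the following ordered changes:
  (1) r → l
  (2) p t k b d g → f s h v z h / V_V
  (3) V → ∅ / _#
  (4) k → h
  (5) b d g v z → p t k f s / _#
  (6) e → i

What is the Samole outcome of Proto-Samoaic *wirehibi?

Samole: *wirehibi
  wirehibi → wilehibi   [unconditioned shift]
  wilehibi → wilehivi   [intervocalic lenition]
  wilehivi → wilehiv   [apocope]
  wilehiv (rule 4 does not apply)
  wilehiv → wilehif   [final devoicing]
  wilehif → wilihif   [vowel merger]
  giving Samole wilihif.

wilihif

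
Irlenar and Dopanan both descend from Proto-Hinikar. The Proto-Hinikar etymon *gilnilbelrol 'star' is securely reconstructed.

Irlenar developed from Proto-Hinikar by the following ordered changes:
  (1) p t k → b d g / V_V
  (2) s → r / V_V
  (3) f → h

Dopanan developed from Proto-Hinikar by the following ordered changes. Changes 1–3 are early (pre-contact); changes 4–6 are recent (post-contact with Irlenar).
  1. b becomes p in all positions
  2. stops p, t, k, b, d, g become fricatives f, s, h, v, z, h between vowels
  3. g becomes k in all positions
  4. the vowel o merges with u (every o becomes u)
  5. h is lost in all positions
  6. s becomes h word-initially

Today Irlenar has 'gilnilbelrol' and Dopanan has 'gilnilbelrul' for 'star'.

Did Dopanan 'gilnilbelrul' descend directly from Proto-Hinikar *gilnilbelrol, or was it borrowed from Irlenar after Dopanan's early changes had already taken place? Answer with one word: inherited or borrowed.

borrowed

If inherited, *gilnilbelrol would pass through all of Dopanan's changes:
Dopanan: *gilnilbelrol > gilnilpelrol > kilnilpelrol > kilnilpelrul  (by unconditioned shift, unconditioned shift, vowel merger)
If borrowed from Irlenar 'gilnilbelrol' after the early changes, it would undergo only the recent ones:
  rule 4 (vowel merger): gilnilbelrol → gilnilbelrul
  rule 5 (h-loss): no change (gilnilbelrul)
  rule 6 (debuccalisation): no change (gilnilbelrul)
  ⇒ as a loan: gilnilbelrul
Dopanan 'gilnilbelrul' matches the loan outcome 'gilnilbelrul', not the inherited 'kilnilpelrul' — it skipped the early Dopanan changes, so it was borrowed from Irlenar.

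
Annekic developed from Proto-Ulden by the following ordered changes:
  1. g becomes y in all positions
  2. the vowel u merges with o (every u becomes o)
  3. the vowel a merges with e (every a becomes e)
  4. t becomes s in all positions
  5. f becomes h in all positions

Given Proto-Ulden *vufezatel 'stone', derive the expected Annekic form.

Annekic: *vufezatel
  vufezatel (rule 1 does not apply)
  vufezatel → vofezatel   [vowel merger]
  vofezatel → vofezetel   [vowel merger]
  vofezetel → vofezesel   [unconditioned shift]
  vofezesel → vohezesel   [unconditioned shift]
  giving Annekic vohezesel.

vohezesel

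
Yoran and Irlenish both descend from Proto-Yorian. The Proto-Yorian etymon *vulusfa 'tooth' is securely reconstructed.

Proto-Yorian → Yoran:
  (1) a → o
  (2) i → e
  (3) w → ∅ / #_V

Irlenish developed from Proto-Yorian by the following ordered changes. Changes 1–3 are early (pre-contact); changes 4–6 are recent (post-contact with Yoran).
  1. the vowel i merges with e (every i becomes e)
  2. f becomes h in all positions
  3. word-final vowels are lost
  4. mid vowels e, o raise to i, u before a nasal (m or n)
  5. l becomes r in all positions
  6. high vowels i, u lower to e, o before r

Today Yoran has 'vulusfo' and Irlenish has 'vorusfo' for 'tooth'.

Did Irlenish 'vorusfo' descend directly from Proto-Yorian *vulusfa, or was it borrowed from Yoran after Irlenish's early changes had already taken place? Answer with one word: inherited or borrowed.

borrowed

If inherited, *vulusfa would pass through all of Irlenish's changes:
Irlenish: *vulusfa > vulusha > vulush > vurush > vorush  (by unconditioned shift, apocope, unconditioned shift, pre-rhotic lowering)
If borrowed from Yoran 'vulusfo' after the early changes, it would undergo only the recent ones:
  rule 4 (pre-nasal raising): no change (vulusfo)
  rule 5 (unconditioned shift): vulusfo → vurusfo
  rule 6 (pre-rhotic lowering): vurusfo → vorusfo
  ⇒ as a loan: vorusfo
Irlenish 'vorusfo' matches the loan outcome 'vorusfo', not the inherited 'vorush' — it skipped the early Irlenish changes, so it was borrowed from Yoran.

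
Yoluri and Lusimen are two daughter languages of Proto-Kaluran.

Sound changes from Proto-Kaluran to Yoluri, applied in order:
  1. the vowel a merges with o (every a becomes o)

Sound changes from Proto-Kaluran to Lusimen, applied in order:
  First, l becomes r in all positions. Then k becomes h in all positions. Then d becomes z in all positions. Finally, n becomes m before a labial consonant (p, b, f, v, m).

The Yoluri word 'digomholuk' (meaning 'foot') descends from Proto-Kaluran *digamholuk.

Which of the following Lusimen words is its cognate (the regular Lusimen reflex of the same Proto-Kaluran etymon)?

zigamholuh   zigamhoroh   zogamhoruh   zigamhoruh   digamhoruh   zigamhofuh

zigamhoruh

Lusimen: *digamholuk
  digamholuk → digamhoruk   [unconditioned shift]
  digamhoruk → digamhoruh   [unconditioned shift]
  digamhoruh → zigamhoruh   [unconditioned shift]
  zigamhoruh (rule 4 does not apply)
  giving Lusimen zigamhoruh.
Only 'zigamhoruh' matches the regular Lusimen development of *digamholuk.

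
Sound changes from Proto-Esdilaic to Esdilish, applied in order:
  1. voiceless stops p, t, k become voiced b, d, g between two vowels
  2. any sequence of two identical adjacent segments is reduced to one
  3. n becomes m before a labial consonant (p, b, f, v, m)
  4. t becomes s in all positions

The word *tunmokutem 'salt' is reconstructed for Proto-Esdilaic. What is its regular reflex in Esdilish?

summogudem

Esdilish: *tunmokutem > tunmogudem > tummogudem > summogudem  (by intervocalic voicing, nasal place assimilation, unconditioned shift)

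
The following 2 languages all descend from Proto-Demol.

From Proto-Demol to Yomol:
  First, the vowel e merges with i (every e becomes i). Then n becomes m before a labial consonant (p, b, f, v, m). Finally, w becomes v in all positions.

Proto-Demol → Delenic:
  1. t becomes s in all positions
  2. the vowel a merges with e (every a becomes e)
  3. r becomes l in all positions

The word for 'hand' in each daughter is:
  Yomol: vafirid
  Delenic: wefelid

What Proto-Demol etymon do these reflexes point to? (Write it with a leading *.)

*waferid

Position 1: Yomol has v, Delenic has w. Delenic preserves w here (none of its changes turn any other segment into w), so the proto-segment is *w.
Position 4: Yomol has i, Delenic has e. Taking the neighbouring segments as reconstructed: Yomol i could go back to *e or *i; Delenic e could go back to *a or *e — the one source consistent with every daughter is *e.
Verify the candidate proto-form against each daughter:
Yomol: *waferid > wafirid > vafirid  (by vowel merger, unconditioned shift)
Delenic: start from *waferid.
  rule 1: no change — waferid
  rule 2 (vowel merger): waferid → weferid
  rule 3 (unconditioned shift): weferid → wefelid
  ⇒ Delenic wefelid
No other proto-form is consistent with every reflex, so the reconstruction is *waferid.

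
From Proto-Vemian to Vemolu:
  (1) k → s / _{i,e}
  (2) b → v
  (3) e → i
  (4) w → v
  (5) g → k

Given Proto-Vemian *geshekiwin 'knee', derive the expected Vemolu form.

kishisivin

Vemolu: *geshekiwin
  geshekiwin → geshesiwin   [palatalisation]
  geshesiwin (rule 2 does not apply)
  geshesiwin → gishisiwin   [vowel merger]
  gishisiwin → gishisivin   [unconditioned shift]
  gishisivin → kishisivin   [unconditioned shift]
  giving Vemolu kishisivin.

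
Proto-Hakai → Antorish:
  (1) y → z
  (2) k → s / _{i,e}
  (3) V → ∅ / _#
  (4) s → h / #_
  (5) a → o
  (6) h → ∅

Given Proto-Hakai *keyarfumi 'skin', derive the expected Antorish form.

ezorfum

Antorish: *keyarfumi
  keyarfumi → kezarfumi   [unconditioned shift]
  kezarfumi → sezarfumi   [palatalisation]
  sezarfumi → sezarfum   [apocope]
  sezarfum → hezarfum   [debuccalisation]
  hezarfum → hezorfum   [vowel merger]
  hezorfum → ezorfum   [h-loss]
  giving Antorish ezorfum.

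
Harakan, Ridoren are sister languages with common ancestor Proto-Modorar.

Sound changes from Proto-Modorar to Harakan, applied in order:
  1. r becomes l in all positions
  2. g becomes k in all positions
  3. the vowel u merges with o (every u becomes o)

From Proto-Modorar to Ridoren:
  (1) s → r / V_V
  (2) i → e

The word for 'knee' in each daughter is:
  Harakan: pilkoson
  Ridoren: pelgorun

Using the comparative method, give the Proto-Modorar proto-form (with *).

*pilgosun

Position 6: Harakan has s, Ridoren has r. Harakan preserves s here (none of its changes turn any other segment into s), so the proto-segment is *s.
Position 4: Harakan has k, Ridoren has g. Ridoren preserves g here (none of its changes turn any other segment into g), so the proto-segment is *g.
Position 7: Harakan has o, Ridoren has u. Ridoren preserves u here (none of its changes turn any other segment into u), so the proto-segment is *u.
Verify the candidate proto-form against each daughter:
Harakan: *pilgosun
  pilgosun (rule 1 does not apply)
  pilgosun → pilkosun   [unconditioned shift]
  pilkosun → pilkoson   [vowel merger]
  giving Harakan pilkoson.
Ridoren: *pilgosun > pilgorun > pelgorun  (by rhotacism, vowel merger)
No other proto-form is consistent with every reflex, so the reconstruction is *pilgosun.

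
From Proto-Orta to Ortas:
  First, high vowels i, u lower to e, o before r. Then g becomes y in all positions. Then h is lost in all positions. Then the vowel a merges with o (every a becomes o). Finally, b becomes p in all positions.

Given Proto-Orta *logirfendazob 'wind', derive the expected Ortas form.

loyerfendozop

Ortas: *logirfendazob > logerfendazob > loyerfendazob > loyerfendozob > loyerfendozop  (by pre-rhotic lowering, unconditioned shift, vowel merger, unconditioned shift)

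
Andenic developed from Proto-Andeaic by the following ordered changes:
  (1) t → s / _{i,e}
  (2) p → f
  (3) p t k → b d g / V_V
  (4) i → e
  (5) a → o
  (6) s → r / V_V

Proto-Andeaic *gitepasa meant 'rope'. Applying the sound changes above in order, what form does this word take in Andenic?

Andenic: start from *gitepasa.
  rule 1 (palatalisation): gitepasa → gisepasa
  rule 2 (unconditioned shift): gisepasa → gisefasa
  rule 3: no change — gisefasa
  rule 4 (vowel merger): gisefasa → gesefasa
  rule 5 (vowel merger): gesefasa → gesefoso
  rule 6 (rhotacism): gesefoso → gereforo
  ⇒ Andenic gereforo

gereforo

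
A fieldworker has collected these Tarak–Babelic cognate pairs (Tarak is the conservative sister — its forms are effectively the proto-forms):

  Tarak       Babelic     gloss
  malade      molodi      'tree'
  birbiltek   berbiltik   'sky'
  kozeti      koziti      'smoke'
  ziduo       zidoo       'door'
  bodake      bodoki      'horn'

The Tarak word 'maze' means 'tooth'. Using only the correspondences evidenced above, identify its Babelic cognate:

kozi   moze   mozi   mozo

mozi

malade ~ molodi, bodake ~ bodoki — Tarak a corresponds to Babelic o after a consonant, before a consonant other than r, m, n, p, b, f, v.
malade ~ molodi, bodake ~ bodoki — Tarak e corresponds to Babelic i word-finally.
Applying these to Tarak 'maze':
  maze → moze   (a→o after a consonant, before a consonant other than r, m, n, p, b, f, v)
  moze → mozi   (e→i word-finally)
So the Babelic cognate is 'mozi'.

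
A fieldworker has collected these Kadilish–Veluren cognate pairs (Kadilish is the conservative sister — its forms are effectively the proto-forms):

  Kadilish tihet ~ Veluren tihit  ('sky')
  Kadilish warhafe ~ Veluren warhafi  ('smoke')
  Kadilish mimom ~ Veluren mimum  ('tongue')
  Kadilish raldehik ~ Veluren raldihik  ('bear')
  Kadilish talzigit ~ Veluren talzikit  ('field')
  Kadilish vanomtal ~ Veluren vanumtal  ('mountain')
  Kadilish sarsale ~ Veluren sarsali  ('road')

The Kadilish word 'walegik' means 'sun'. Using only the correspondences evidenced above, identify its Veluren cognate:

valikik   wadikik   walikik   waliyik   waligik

tihet ~ tihit, raldehik ~ raldihik — Kadilish e corresponds to Veluren i after a consonant, before a consonant other than r, m, n, p, b, f, v.
talzigit ~ talzikit — Kadilish g corresponds to Veluren k between vowels (before a front vowel).
Applying these to Kadilish 'walegik':
  walegik → waligik   (e→i after a consonant, before a consonant other than r, m, n, p, b, f, v)
  waligik → walikik   (g→k between vowels (before a front vowel))
So the Veluren cognate is 'walikik'.

walikik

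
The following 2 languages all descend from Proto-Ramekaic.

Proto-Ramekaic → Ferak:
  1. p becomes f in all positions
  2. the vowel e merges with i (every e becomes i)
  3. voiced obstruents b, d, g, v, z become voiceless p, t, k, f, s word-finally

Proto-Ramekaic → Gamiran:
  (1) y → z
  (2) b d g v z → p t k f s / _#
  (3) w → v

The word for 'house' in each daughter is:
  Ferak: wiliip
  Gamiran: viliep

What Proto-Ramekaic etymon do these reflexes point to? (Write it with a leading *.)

Position 1: Ferak has w, Gamiran has v. Ferak preserves w here (none of its changes turn any other segment into w), so the proto-segment is *w.
Position 6: Ferak has p, Gamiran has p. In Ferak, p can only continue *b, so the proto-segment is *b.
Position 5: Ferak has i, Gamiran has e. Gamiran preserves e here (none of its changes turn any other segment into e), so the proto-segment is *e.
The remaining positions agree across the daughters. Check the candidate against every language:
Ferak: *wilieb > wiliib > wiliip  (by vowel merger, final devoicing)
Gamiran: *wilieb
  wilieb (rule 1 does not apply)
  wilieb → wiliep   [final devoicing]
  wiliep → viliep   [unconditioned shift]
  giving Gamiran viliep.
*wilieb is the unique common source.

*wilieb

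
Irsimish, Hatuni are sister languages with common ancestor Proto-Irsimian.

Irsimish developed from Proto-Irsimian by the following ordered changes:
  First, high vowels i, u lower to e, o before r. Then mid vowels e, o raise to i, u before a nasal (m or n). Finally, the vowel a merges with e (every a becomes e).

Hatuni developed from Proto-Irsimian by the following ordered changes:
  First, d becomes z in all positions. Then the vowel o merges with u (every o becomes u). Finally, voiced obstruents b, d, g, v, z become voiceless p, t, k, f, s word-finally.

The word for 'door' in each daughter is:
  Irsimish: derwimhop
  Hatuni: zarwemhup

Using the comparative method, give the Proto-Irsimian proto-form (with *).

*darwemhop

Position 5: Irsimish has i, Hatuni has e. Hatuni preserves e here (none of its changes turn any other segment into e), so the proto-segment is *e.
Position 2: Irsimish has e, Hatuni has a. Hatuni preserves a here (none of its changes turn any other segment into a), so the proto-segment is *a.
This points to *darwemhop. Verify forward in each daughter:
Irsimish: start from *darwemhop.
  rule 1: no change — darwemhop
  rule 2 (pre-nasal raising): darwemhop → darwimhop
  rule 3 (vowel merger): darwimhop → derwimhop
  ⇒ Irsimish derwimhop
Hatuni: start from *darwemhop.
  rule 1 (unconditioned shift): darwemhop → zarwemhop
  rule 2 (vowel merger): zarwemhop → zarwemhup
  rule 3: no change — zarwemhup
  ⇒ Hatuni zarwemhup
Only *darwemhop yields all of Irsimish derwimhop, Hatuni zarwemhup.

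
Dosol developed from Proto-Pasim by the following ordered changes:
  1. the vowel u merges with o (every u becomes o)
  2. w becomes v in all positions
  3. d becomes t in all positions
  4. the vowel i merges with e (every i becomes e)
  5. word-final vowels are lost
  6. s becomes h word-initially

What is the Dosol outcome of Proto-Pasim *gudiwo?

gotev

Dosol: *gudiwo
  gudiwo → godiwo   [vowel merger]
  godiwo → godivo   [unconditioned shift]
  godivo → gotivo   [unconditioned shift]
  gotivo → gotevo   [vowel merger]
  gotevo → gotev   [apocope]
  gotev (rule 6 does not apply)
  giving Dosol gotev.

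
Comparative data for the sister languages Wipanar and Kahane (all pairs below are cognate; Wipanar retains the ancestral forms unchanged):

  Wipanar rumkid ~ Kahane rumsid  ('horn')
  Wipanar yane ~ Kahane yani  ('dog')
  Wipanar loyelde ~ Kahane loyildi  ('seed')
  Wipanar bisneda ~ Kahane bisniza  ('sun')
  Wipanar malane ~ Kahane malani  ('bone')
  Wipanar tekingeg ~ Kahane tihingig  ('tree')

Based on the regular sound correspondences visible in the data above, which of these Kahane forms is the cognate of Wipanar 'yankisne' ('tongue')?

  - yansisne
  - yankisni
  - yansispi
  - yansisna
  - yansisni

rumkid ~ rumsid — Wipanar k corresponds to Kahane s after a consonant, before a front vowel.
yane ~ yani, loyelde ~ loyildi — Wipanar e corresponds to Kahane i word-finally.
Applying these to Wipanar 'yankisne':
  yankisne → yansisne   (k→s after a consonant, before a front vowel)
  yansisne → yansisni   (e→i word-finally)
So the Kahane cognate is 'yansisni'.

yansisni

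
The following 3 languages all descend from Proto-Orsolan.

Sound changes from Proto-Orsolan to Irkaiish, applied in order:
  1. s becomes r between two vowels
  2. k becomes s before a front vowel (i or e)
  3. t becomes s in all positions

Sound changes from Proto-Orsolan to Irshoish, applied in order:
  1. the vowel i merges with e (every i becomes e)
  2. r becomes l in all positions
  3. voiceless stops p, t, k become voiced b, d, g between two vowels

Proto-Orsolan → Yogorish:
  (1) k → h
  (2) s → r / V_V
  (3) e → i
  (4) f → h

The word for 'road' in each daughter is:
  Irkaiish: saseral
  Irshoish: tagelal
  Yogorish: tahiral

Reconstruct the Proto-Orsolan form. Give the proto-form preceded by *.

Position 1: Irkaiish has s, Irshoish has t, Yogorish has t. Irshoish preserves t here (none of its changes turn any other segment into t), so the proto-segment is *t.
Position 5: Irkaiish has r, Irshoish has l, Yogorish has r. Taking the neighbouring segments as reconstructed: Irkaiish r could go back to *s or *r; Irshoish l could go back to *l or *r; Yogorish r could go back to *s or *r — the one source consistent with every daughter is *r.
Position 4: Irkaiish has e, Irshoish has e, Yogorish has i. Irkaiish preserves e here (none of its changes turn any other segment into e), so the proto-segment is *e.
Continuing position by position gives *takeral; check it forward:
Irkaiish: *takeral > taseral > saseral  (by palatalisation, unconditioned shift)
Irshoish: *takeral
  takeral (rule 1 does not apply)
  takeral → takelal   [unconditioned shift]
  takelal → tagelal   [intervocalic voicing]
  giving Irshoish tagelal.
Yogorish: *takeral > taheral > tahiral  (by unconditioned shift, vowel merger)
*takeral is the unique common source.

*takeral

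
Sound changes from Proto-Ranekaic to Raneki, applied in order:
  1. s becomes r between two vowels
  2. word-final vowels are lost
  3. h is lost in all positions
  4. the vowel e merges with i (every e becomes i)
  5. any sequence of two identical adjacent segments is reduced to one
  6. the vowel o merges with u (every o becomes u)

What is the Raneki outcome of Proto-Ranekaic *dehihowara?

Raneki: *dehihowara
  dehihowara (rule 1 does not apply)
  dehihowara → dehihowar   [apocope]
  dehihowar → deiowar   [h-loss]
  deiowar → diiowar   [vowel merger]
  diiowar → diowar   [degemination]
  diowar → diuwar   [vowel merger]
  giving Raneki diuwar.

diuwar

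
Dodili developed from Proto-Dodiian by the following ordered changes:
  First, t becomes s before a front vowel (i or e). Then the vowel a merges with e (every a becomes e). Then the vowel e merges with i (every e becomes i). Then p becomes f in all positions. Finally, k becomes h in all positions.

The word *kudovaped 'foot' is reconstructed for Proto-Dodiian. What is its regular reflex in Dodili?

hudovifid

Dodili: *kudovaped
  kudovaped (rule 1 does not apply)
  kudovaped → kudoveped   [vowel merger]
  kudoveped → kudovipid   [vowel merger]
  kudovipid → kudovifid   [unconditioned shift]
  kudovifid → hudovifid   [unconditioned shift]
  giving Dodili hudovifid.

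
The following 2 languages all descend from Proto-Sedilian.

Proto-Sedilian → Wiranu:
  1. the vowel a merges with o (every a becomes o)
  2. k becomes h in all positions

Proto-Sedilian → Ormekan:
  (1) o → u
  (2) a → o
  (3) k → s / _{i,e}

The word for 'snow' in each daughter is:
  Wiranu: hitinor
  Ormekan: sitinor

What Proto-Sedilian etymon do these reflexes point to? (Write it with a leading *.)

Position 6: Wiranu has o, Ormekan has o. In Ormekan, o can only continue *a, so the proto-segment is *a.
Position 1: Wiranu has h, Ormekan has s. Taking the neighbouring segments as reconstructed: Wiranu h could go back to *k or *h; Ormekan s could go back to *k or *s — the one source consistent with every daughter is *k.
Verify the candidate proto-form against each daughter:
Wiranu: *kitinar > kitinor > hitinor  (by vowel merger, unconditioned shift)
Ormekan: start from *kitinar.
  rule 1: no change — kitinar
  rule 2 (vowel merger): kitinar → kitinor
  rule 3 (palatalisation): kitinor → sitinor
  ⇒ Ormekan sitinor
*kitinar is the unique common source.

*kitinar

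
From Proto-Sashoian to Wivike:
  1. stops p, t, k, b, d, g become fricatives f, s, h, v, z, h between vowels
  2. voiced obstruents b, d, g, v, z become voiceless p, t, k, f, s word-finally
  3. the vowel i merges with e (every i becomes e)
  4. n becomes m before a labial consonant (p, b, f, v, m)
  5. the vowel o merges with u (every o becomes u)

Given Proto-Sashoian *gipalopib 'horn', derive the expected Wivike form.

gefalufep

Wivike: start from *gipalopib.
  rule 1 (intervocalic lenition): gipalopib → gifalofib
  rule 2 (final devoicing): gifalofib → gifalofip
  rule 3 (vowel merger): gifalofip → gefalofep
  rule 4: no change — gefalofep
  rule 5 (vowel merger): gefalofep → gefalufep
  ⇒ Wivike gefalufep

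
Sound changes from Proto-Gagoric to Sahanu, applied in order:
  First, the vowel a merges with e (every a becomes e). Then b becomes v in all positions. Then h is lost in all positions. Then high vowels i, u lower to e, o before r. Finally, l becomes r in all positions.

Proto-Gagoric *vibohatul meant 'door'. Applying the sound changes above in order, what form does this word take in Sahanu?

Sahanu: start from *vibohatul.
  rule 1 (vowel merger): vibohatul → vibohetul
  rule 2 (unconditioned shift): vibohetul → vivohetul
  rule 3 (h-loss): vivohetul → vivoetul
  rule 4: no change — vivoetul
  rule 5 (unconditioned shift): vivoetul → vivoetur
  ⇒ Sahanu vivoetur

vivoetur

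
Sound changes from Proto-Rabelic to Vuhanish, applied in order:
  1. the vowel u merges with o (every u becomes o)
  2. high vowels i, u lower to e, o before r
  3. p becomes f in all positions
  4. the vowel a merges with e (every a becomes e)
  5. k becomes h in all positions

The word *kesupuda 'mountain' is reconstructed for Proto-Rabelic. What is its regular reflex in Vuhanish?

hesofode

Vuhanish: start from *kesupuda.
  rule 1 (vowel merger): kesupuda → kesopoda
  rule 2: no change — kesopoda
  rule 3 (unconditioned shift): kesopoda → kesofoda
  rule 4 (vowel merger): kesofoda → kesofode
  rule 5 (unconditioned shift): kesofode → hesofode
  ⇒ Vuhanish hesofode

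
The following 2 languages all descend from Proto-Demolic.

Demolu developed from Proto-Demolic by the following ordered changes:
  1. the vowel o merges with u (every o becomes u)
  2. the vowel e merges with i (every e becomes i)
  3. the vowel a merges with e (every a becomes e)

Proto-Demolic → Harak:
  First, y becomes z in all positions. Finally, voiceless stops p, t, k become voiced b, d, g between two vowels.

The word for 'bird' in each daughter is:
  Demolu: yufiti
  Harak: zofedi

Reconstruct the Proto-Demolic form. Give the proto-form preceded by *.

*yofeti

Position 1: Demolu has y, Harak has z. Demolu preserves y here (none of its changes turn any other segment into y), so the proto-segment is *y.
Position 5: Demolu has t, Harak has d. Demolu preserves t here (none of its changes turn any other segment into t), so the proto-segment is *t.
Position 2: Demolu has u, Harak has o. Harak preserves o here (none of its changes turn any other segment into o), so the proto-segment is *o.
Verify the candidate proto-form against each daughter:
Demolu: *yofeti
  yofeti → yufeti   [vowel merger]
  yufeti → yufiti   [vowel merger]
  yufiti (rule 3 does not apply)
  giving Demolu yufiti.
Harak: *yofeti
  yofeti → zofeti   [unconditioned shift]
  zofeti → zofedi   [intervocalic voicing]
  giving Harak zofedi.
Only *yofeti yields all of Demolu yufiti, Harak zofedi.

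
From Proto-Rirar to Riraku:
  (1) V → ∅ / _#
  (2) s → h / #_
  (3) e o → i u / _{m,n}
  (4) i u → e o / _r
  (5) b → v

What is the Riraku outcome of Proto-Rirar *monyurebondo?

munyorevund

Riraku: *monyurebondo > monyurebond > munyurebund > munyorebund > munyorevund  (by apocope, pre-nasal raising, pre-rhotic lowering, unconditioned shift)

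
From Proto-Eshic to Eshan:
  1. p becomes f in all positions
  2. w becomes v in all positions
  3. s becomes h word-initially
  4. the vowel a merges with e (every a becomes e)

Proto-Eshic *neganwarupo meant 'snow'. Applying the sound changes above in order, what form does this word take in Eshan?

negenverufo

Eshan: *neganwarupo
  neganwarupo → neganwarufo   [unconditioned shift]
  neganwarufo → neganvarufo   [unconditioned shift]
  neganvarufo (rule 3 does not apply)
  neganvarufo → negenverufo   [vowel merger]
  giving Eshan negenverufo.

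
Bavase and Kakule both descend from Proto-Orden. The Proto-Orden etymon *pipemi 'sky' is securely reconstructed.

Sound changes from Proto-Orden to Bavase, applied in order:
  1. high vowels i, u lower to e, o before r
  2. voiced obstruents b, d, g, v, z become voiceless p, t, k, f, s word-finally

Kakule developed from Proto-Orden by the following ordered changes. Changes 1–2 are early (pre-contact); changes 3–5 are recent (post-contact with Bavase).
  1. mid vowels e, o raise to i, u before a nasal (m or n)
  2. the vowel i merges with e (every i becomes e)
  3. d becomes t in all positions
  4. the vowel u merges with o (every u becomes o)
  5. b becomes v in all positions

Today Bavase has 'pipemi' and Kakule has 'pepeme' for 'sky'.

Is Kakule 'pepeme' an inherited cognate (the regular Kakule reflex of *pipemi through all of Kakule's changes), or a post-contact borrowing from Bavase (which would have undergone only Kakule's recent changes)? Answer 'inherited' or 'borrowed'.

inherited

If inherited, *pipemi would pass through all of Kakule's changes:
Kakule: start from *pipemi.
  rule 1 (pre-nasal raising): pipemi → pipimi
  rule 2 (vowel merger): pipimi → pepeme
  rule 3: no change — pepeme
  rule 4: no change — pepeme
  rule 5: no change — pepeme
  ⇒ Kakule pepeme
If borrowed from Bavase 'pipemi' after the early changes, it would undergo only the recent ones:
  rule 3 (unconditioned shift): no change (pipemi)
  rule 4 (vowel merger): no change (pipemi)
  rule 5 (unconditioned shift): no change (pipemi)
  ⇒ as a loan: pipemi
Kakule 'pepeme' matches the inherited outcome exactly, so it is an inherited cognate, not a loan.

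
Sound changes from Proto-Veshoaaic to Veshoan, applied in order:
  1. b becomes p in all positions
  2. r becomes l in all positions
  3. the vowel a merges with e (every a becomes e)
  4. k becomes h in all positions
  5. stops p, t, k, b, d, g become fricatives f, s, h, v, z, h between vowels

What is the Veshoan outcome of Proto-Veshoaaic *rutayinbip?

Veshoan: start from *rutayinbip.
  rule 1 (unconditioned shift): rutayinbip → rutayinpip
  rule 2 (unconditioned shift): rutayinpip → lutayinpip
  rule 3 (vowel merger): lutayinpip → luteyinpip
  rule 4: no change — luteyinpip
  rule 5 (intervocalic lenition): luteyinpip → luseyinpip
  ⇒ Veshoan luseyinpip

luseyinpip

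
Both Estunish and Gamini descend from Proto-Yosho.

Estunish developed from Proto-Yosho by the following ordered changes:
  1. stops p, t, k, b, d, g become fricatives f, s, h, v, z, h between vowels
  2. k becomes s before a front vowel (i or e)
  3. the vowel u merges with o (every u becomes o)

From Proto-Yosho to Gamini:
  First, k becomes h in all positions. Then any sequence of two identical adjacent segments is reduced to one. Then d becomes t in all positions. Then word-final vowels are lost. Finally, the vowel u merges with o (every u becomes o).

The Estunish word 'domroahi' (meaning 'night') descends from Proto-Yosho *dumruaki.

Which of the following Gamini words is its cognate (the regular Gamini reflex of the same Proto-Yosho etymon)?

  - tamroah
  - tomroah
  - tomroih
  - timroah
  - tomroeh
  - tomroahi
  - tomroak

Gamini: start from *dumruaki.
  rule 1 (unconditioned shift): dumruaki → dumruahi
  rule 2: no change — dumruahi
  rule 3 (unconditioned shift): dumruahi → tumruahi
  rule 4 (apocope): tumruahi → tumruah
  rule 5 (vowel merger): tumruah → tomroah
  ⇒ Gamini tomroah
Among the options, 'tomroah' alone shows every Gamini change applied in order.

tomroah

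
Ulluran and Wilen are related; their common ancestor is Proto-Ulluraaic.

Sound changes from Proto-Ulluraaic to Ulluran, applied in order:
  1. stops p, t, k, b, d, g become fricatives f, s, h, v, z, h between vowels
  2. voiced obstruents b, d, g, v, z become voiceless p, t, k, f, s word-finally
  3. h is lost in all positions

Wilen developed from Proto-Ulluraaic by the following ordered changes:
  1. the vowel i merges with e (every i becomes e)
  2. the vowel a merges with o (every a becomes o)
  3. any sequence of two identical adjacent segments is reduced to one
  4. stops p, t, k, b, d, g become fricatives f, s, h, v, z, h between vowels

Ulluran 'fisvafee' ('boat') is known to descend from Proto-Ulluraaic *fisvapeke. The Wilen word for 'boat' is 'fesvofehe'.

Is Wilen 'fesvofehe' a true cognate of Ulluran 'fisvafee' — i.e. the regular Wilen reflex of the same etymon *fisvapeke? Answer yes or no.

yes

Derive the expected Wilen reflex of *fisvapeke:
Wilen: *fisvapeke > fesvapeke > fesvopeke > fesvofehe  (by vowel merger, vowel merger, intervocalic lenition)
Wilen 'fesvofehe' matches the regular reflex exactly, so the pair is cognate.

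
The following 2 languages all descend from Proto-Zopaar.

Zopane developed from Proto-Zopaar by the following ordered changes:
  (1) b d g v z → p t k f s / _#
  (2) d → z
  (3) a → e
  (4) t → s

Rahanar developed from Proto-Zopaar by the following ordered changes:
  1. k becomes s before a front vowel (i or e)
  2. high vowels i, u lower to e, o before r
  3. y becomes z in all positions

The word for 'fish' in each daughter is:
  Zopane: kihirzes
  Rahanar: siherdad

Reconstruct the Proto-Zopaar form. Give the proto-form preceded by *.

Position 8: Zopane has s, Rahanar has d. Rahanar preserves d here (none of its changes turn any other segment into d), so the proto-segment is *d.
Position 6: Zopane has z, Rahanar has d. Rahanar preserves d here (none of its changes turn any other segment into d), so the proto-segment is *d.
Position 1: Zopane has k, Rahanar has s. Taking the neighbouring segments as reconstructed: Zopane k can only go back to *k; Rahanar s could go back to *k or *s — the one source consistent with every daughter is *k.
This points to *kihirdad. Verify forward in each daughter:
Zopane: *kihirdad > kihirdat > kihirzat > kihirzet > kihirzes  (by final devoicing, unconditioned shift, vowel merger, unconditioned shift)
Rahanar: *kihirdad
  kihirdad → sihirdad   [palatalisation]
  sihirdad → siherdad   [pre-rhotic lowering]
  siherdad (rule 3 does not apply)
  giving Rahanar siherdad.
*kihirdad is the unique common source.

*kihirdad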